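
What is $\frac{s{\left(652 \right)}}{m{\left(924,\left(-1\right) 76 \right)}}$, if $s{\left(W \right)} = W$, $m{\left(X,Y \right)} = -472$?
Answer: $- \frac{163}{118} \approx -1.3814$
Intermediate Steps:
$\frac{s{\left(652 \right)}}{m{\left(924,\left(-1\right) 76 \right)}} = \frac{652}{-472} = 652 \left(- \frac{1}{472}\right) = - \frac{163}{118}$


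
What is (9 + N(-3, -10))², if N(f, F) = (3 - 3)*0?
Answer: 81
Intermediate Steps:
N(f, F) = 0 (N(f, F) = 0*0 = 0)
(9 + N(-3, -10))² = (9 + 0)² = 9² = 81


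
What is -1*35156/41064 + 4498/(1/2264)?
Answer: 104543514763/10266 ≈ 1.0183e+7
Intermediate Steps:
-1*35156/41064 + 4498/(1/2264) = -35156*1/41064 + 4498/(1/2264) = -8789/10266 + 4498*2264 = -8789/10266 + 10183472 = 104543514763/10266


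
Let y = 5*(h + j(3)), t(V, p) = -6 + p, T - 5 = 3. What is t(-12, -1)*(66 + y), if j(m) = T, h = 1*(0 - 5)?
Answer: -567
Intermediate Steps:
T = 8 (T = 5 + 3 = 8)
h = -5 (h = 1*(-5) = -5)
j(m) = 8
y = 15 (y = 5*(-5 + 8) = 5*3 = 15)
t(-12, -1)*(66 + y) = (-6 - 1)*(66 + 15) = -7*81 = -567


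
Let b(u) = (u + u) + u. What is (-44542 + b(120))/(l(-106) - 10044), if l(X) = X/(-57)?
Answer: 1259187/286201 ≈ 4.3997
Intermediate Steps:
b(u) = 3*u (b(u) = 2*u + u = 3*u)
l(X) = -X/57 (l(X) = X*(-1/57) = -X/57)
(-44542 + b(120))/(l(-106) - 10044) = (-44542 + 3*120)/(-1/57*(-106) - 10044) = (-44542 + 360)/(106/57 - 10044) = -44182/(-572402/57) = -44182*(-57/572402) = 1259187/286201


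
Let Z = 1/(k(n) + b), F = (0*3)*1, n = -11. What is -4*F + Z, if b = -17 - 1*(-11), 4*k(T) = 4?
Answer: -1/5 ≈ -0.20000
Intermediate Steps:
k(T) = 1 (k(T) = (1/4)*4 = 1)
F = 0 (F = 0*1 = 0)
b = -6 (b = -17 + 11 = -6)
Z = -1/5 (Z = 1/(1 - 6) = 1/(-5) = -1/5 ≈ -0.20000)
-4*F + Z = -4*0 - 1/5 = 0 - 1/5 = -1/5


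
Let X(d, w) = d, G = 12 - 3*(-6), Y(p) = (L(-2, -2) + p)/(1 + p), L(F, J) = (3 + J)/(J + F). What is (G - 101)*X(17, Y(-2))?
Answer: -1207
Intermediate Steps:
L(F, J) = (3 + J)/(F + J)
Y(p) = (-1/4 + p)/(1 + p) (Y(p) = ((3 - 2)/(-2 - 2) + p)/(1 + p) = (1/(-4) + p)/(1 + p) = (-1/4*1 + p)/(1 + p) = (-1/4 + p)/(1 + p))
G = 30 (G = 12 + 18 = 30)
(G - 101)*X(17, Y(-2)) = (30 - 101)*17 = -71*17 = -1207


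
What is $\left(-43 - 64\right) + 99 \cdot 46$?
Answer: $4447$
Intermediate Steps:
$\left(-43 - 64\right) + 99 \cdot 46 = -107 + 4554 = 4447$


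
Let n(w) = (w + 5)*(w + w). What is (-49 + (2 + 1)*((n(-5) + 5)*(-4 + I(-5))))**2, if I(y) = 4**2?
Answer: 17161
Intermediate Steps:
I(y) = 16
n(w) = 2*w*(5 + w) (n(w) = (5 + w)*(2*w) = 2*w*(5 + w))
(-49 + (2 + 1)*((n(-5) + 5)*(-4 + I(-5))))**2 = (-49 + (2 + 1)*((2*(-5)*(5 - 5) + 5)*(-4 + 16)))**2 = (-49 + 3*((2*(-5)*0 + 5)*12))**2 = (-49 + 3*((0 + 5)*12))**2 = (-49 + 3*(5*12))**2 = (-49 + 3*60)**2 = (-49 + 180)**2 = 131**2 = 17161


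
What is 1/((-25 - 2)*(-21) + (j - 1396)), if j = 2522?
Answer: 1/1693 ≈ 0.00059067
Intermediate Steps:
1/((-25 - 2)*(-21) + (j - 1396)) = 1/((-25 - 2)*(-21) + (2522 - 1396)) = 1/(-27*(-21) + 1126) = 1/(567 + 1126) = 1/1693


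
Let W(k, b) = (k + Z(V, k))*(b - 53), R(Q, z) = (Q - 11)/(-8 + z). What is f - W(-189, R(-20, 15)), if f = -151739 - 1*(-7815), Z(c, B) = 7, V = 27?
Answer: -154376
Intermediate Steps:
R(Q, z) = (-11 + Q)/(-8 + z)
W(k, b) = (-53 + b)*(7 + k) (W(k, b) = (k + 7)*(b - 53) = (7 + k)*(-53 + b) = (-53 + b)*(7 + k))
f = -143924 (f = -151739 + 7815 = -143924)
f - W(-189, R(-20, 15)) = -143924 - (-371 - 53*(-189) + 7*((-11 - 20)/(-8 + 15)) + ((-11 - 20)/(-8 + 15))*(-189)) = -143924 - (-371 + 10017 + 7*(-31/7) + (-31/7)*(-189)) = -143924 - (-371 + 10017 + 7*((⅐)*(-31)) + ((⅐)*(-31))*(-189)) = -143924 - (-371 + 10017 + 7*(-31/7) - 31/7*(-189)) = -143924 - (-371 + 10017 - 31 + 837) = -143924 - 1*10452 = -143924 - 10452 = -154376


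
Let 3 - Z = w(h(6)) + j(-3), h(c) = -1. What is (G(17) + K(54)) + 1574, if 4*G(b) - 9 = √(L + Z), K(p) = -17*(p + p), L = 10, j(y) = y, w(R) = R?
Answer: -1039/4 + √17/4 ≈ -258.72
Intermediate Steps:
K(p) = -34*p
Z = 7 (Z = 3 - (-1 - 3) = 3 - 1*(-4) = 3 + 4 = 7)
G(b) = 9/4 + √17/4 (G(b) = 9/4 + √(10 + 7)/4 = 9/4 + √17/4)
(G(17) + K(54)) + 1574 = ((9/4 + √17/4) - 34*54) + 1574 = ((9/4 + √17/4) - 1836) + 1574 = (-7335/4 + √17/4) + 1574 = -1039/4 + √17/4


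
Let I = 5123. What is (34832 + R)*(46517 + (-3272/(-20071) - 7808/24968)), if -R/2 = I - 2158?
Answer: 84217234651633026/62641591 ≈ 1.3444e+9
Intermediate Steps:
R = -5930 (R = -2*(5123 - 2158) = -2*2965 = -5930)
(34832 + R)*(46517 + (-3272/(-20071) - 7808/24968)) = (34832 - 5930)*(46517 + (-3272/(-20071) - 7808/24968)) = 28902*(46517 + (-3272*(-1/20071) - 7808*1/24968)) = 28902*(46517 + (3272/20071 - 976/3121)) = 28902*(46517 - 9377384/62641591) = 28902*(2913889511163/62641591) = 84217234651633026/62641591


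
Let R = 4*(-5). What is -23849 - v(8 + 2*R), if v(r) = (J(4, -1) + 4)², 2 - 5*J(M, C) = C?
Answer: -596754/25 ≈ -23870.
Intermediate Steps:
J(M, C) = ⅖ - C/5
R = -20
v(r) = 529/25 (v(r) = ((⅖ - ⅕*(-1)) + 4)² = ((⅖ + ⅕) + 4)² = (⅗ + 4)² = (23/5)² = 529/25)
-23849 - v(8 + 2*R) = -23849 - 1*529/25 = -23849 - 529/25 = -596754/25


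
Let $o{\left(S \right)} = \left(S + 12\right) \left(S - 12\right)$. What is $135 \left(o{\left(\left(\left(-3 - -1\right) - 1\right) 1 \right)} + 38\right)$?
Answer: $-13095$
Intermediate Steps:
$o{\left(S \right)} = \left(-12 + S\right) \left(12 + S\right)$ ($o{\left(S \right)} = \left(12 + S\right) \left(-12 + S\right) = \left(-12 + S\right) \left(12 + S\right)$)
$135 \left(o{\left(\left(\left(-3 - -1\right) - 1\right) 1 \right)} + 38\right) = 135 \left(\left(-144 + \left(\left(\left(-3 - -1\right) - 1\right) 1\right)^{2}\right) + 38\right) = 135 \left(\left(-144 + \left(\left(\left(-3 + 1\right) - 1\right) 1\right)^{2}\right) + 38\right) = 135 \left(\left(-144 + \left(\left(-2 - 1\right) 1\right)^{2}\right) + 38\right) = 135 \left(\left(-144 + \left(\left(-3\right) 1\right)^{2}\right) + 38\right) = 135 \left(\left(-144 + \left(-3\right)^{2}\right) + 38\right) = 135 \left(\left(-144 + 9\right) + 38\right) = 135 \left(-135 + 38\right) = 135 \left(-97\right) = -13095$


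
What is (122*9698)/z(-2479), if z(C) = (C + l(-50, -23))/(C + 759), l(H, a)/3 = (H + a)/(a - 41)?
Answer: 130241812480/158437 ≈ 8.2204e+5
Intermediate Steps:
l(H, a) = 3*(H + a)/(-41 + a) (l(H, a) = 3*((H + a)/(a - 41)) = 3*((H + a)/(-41 + a)) = 3*(H + a)/(-41 + a))
z(C) = (219/64 + C)/(759 + C) (z(C) = (C + 3*(-50 - 23)/(-41 - 23))/(C + 759) = (C + 3*(-73)/(-64))/(759 + C) = (C + 3*(-1/64)*(-73))/(759 + C) = (C + 219/64)/(759 + C) = (219/64 + C)/(759 + C))
(122*9698)/z(-2479) = (122*9698)/(((219/64 - 2479)/(759 - 2479))) = 1183156/((-158437/64/(-1720))) = 1183156/((-1/1720*(-158437/64))) = 1183156/(158437/110080) = 1183156*(110080/158437) = 130241812480/158437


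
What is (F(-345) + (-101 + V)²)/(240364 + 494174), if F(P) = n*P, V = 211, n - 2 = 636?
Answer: -104005/367269 ≈ -0.28319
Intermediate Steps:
n = 638 (n = 2 + 636 = 638)
F(P) = 638*P
(F(-345) + (-101 + V)²)/(240364 + 494174) = (638*(-345) + (-101 + 211)²)/(240364 + 494174) = (-220110 + 110²)/734538 = (-220110 + 12100)*(1/734538) = -208010*1/734538 = -104005/367269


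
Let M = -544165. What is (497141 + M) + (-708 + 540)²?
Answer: -18800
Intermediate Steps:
(497141 + M) + (-708 + 540)² = (497141 - 544165) + (-708 + 540)² = -47024 + (-168)² = -47024 + 28224 = -18800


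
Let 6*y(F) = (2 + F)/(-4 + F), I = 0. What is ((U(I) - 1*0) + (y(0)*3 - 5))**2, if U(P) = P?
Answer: 441/16 ≈ 27.563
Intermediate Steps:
y(F) = (2 + F)/(6*(-4 + F)) (y(F) = ((2 + F)/(-4 + F))/6 = (2 + F)/(6*(-4 + F)))
((U(I) - 1*0) + (y(0)*3 - 5))**2 = ((0 - 1*0) + (((2 + 0)/(6*(-4 + 0)))*3 - 5))**2 = ((0 + 0) + (((1/6)*2/(-4))*3 - 5))**2 = (0 + (((1/6)*(-1/4)*2)*3 - 5))**2 = (0 + (-1/12*3 - 5))**2 = (0 + (-1/4 - 5))**2 = (0 - 21/4)**2 = (-21/4)**2 = 441/16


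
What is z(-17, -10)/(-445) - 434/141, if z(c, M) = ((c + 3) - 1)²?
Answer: -44971/12549 ≈ -3.5836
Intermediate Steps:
z(c, M) = (2 + c)² (z(c, M) = ((3 + c) - 1)² = (2 + c)²)
z(-17, -10)/(-445) - 434/141 = (2 - 17)²/(-445) - 434/141 = (-15)²*(-1/445) - 434*1/141 = 225*(-1/445) - 434/141 = -45/89 - 434/141 = -44971/12549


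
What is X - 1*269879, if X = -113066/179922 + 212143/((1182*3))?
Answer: -28690992427723/106333902 ≈ -2.6982e+5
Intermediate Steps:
X = 6294710135/106333902 (X = -113066*1/179922 + 212143/3546 = -56533/89961 + 212143*(1/3546) = -56533/89961 + 212143/3546 = 6294710135/106333902 ≈ 59.198)
X - 1*269879 = 6294710135/106333902 - 1*269879 = 6294710135/106333902 - 269879 = -28690992427723/106333902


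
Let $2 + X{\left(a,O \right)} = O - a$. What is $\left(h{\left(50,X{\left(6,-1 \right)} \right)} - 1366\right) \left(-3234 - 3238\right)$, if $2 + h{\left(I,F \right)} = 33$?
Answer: $8640120$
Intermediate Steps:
$X{\left(a,O \right)} = -2 + O - a$ ($X{\left(a,O \right)} = -2 + \left(O - a\right) = -2 + O - a$)
$h{\left(I,F \right)} = 31$ ($h{\left(I,F \right)} = -2 + 33 = 31$)
$\left(h{\left(50,X{\left(6,-1 \right)} \right)} - 1366\right) \left(-3234 - 3238\right) = \left(31 - 1366\right) \left(-3234 - 3238\right) = \left(-1335\right) \left(-6472\right) = 8640120$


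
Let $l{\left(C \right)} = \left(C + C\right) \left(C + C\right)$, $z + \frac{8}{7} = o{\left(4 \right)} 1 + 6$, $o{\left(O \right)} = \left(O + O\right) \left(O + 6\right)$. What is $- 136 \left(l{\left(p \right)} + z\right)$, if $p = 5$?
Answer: $- \frac{175984}{7} \approx -25141.0$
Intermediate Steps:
$o{\left(O \right)} = 2 O \left(6 + O\right)$
$z = \frac{594}{7}$ ($z = - \frac{8}{7} + \left(2 \cdot 4 \left(6 + 4\right) 1 + 6\right) = - \frac{8}{7} + \left(2 \cdot 4 \cdot 10 \cdot 1 + 6\right) = - \frac{8}{7} + \left(80 \cdot 1 + 6\right) = - \frac{8}{7} + \left(80 + 6\right) = - \frac{8}{7} + 86 = \frac{594}{7} \approx 84.857$)
$l{\left(C \right)} = 4 C^{2}$ ($l{\left(C \right)} = 2 C 2 C = 4 C^{2}$)
$- 136 \left(l{\left(p \right)} + z\right) = - 136 \left(4 \cdot 5^{2} + \frac{594}{7}\right) = - 136 \left(4 \cdot 25 + \frac{594}{7}\right) = - 136 \left(100 + \frac{594}{7}\right) = \left(-136\right) \frac{1294}{7} = - \frac{175984}{7}$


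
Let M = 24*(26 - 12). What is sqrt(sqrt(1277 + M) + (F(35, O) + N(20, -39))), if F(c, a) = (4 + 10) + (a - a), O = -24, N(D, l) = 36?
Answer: sqrt(50 + sqrt(1613)) ≈ 9.4954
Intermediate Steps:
M = 336 (M = 24*14 = 336)
F(c, a) = 14 (F(c, a) = 14 + 0 = 14)
sqrt(sqrt(1277 + M) + (F(35, O) + N(20, -39))) = sqrt(sqrt(1277 + 336) + (14 + 36)) = sqrt(sqrt(1613) + 50) = sqrt(50 + sqrt(1613))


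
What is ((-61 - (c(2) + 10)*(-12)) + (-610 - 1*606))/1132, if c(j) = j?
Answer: -1133/1132 ≈ -1.0009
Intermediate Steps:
((-61 - (c(2) + 10)*(-12)) + (-610 - 1*606))/1132 = ((-61 - (2 + 10)*(-12)) + (-610 - 1*606))/1132 = ((-61 - 12*(-12)) + (-610 - 606))/1132 = ((-61 - 1*(-144)) - 1216)/1132 = ((-61 + 144) - 1216)/1132 = (83 - 1216)/1132 = (1/1132)*(-1133) = -1133/1132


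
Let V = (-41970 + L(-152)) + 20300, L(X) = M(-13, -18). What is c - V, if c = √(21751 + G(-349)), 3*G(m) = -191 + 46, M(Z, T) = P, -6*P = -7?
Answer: 130013/6 + 2*√48831/3 ≈ 21816.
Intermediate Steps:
P = 7/6 (P = -⅙*(-7) = 7/6 ≈ 1.1667)
M(Z, T) = 7/6
G(m) = -145/3 (G(m) = (-191 + 46)/3 = (⅓)*(-145) = -145/3)
L(X) = 7/6
c = 2*√48831/3 (c = √(21751 - 145/3) = √(65108/3) = 2*√48831/3 ≈ 147.32)
V = -130013/6 (V = (-41970 + 7/6) + 20300 = -251813/6 + 20300 = -130013/6 ≈ -21669.)
c - V = 2*√48831/3 - 1*(-130013/6) = 2*√48831/3 + 130013/6 = 130013/6 + 2*√48831/3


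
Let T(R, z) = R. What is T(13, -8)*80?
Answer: 1040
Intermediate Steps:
T(13, -8)*80 = 13*80 = 1040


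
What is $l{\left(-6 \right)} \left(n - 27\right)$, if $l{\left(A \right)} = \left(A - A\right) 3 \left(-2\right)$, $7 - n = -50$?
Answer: $0$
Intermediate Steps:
$n = 57$ ($n = 7 - -50 = 7 + 50 = 57$)
$l{\left(A \right)} = 0$ ($l{\left(A \right)} = 0 \cdot 3 \left(-2\right) = 0 \left(-2\right) = 0$)
$l{\left(-6 \right)} \left(n - 27\right) = 0 \left(57 - 27\right) = 0 \cdot 30 = 0$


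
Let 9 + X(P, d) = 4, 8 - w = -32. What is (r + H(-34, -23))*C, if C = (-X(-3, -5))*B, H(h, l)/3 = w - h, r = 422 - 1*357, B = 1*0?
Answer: 0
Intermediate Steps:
w = 40 (w = 8 - 1*(-32) = 8 + 32 = 40)
B = 0
X(P, d) = -5 (X(P, d) = -9 + 4 = -5)
r = 65 (r = 422 - 357 = 65)
H(h, l) = 120 - 3*h (H(h, l) = 3*(40 - h) = 120 - 3*h)
C = 0 (C = -1*(-5)*0 = 5*0 = 0)
(r + H(-34, -23))*C = (65 + (120 - 3*(-34)))*0 = (65 + (120 + 102))*0 = (65 + 222)*0 = 287*0 = 0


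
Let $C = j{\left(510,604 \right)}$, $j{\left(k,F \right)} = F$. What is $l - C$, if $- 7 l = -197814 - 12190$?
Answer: $\frac{205776}{7} \approx 29397.0$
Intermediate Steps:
$C = 604$
$l = \frac{210004}{7}$ ($l = - \frac{-197814 - 12190}{7} = \left(- \frac{1}{7}\right) \left(-210004\right) = \frac{210004}{7} \approx 30001.0$)
$l - C = \frac{210004}{7} - 604 = \frac{205776}{7}$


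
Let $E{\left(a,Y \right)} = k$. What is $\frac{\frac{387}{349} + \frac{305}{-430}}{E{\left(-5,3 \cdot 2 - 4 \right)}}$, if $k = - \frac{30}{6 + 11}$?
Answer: $- \frac{203881}{900420} \approx -0.22643$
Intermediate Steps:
$k = - \frac{30}{17} \approx -1.7647$
$E{\left(a,Y \right)} = - \frac{30}{17}$
$\frac{\frac{387}{349} + \frac{305}{-430}}{E{\left(-5,3 \cdot 2 - 4 \right)}} = \frac{\frac{387}{349} + \frac{305}{-430}}{- \frac{30}{17}} = \left(387 \cdot \frac{1}{349} + 305 \left(- \frac{1}{430}\right)\right) \left(- \frac{17}{30}\right) = \left(\frac{387}{349} - \frac{61}{86}\right) \left(- \frac{17}{30}\right) = \frac{11993}{30014} \left(- \frac{17}{30}\right) = - \frac{203881}{900420}$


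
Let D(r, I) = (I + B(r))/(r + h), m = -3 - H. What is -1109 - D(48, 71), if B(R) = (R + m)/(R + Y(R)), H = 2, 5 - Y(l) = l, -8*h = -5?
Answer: -2160189/1945 ≈ -1110.6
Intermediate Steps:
h = 5/8 (h = -⅛*(-5) = 5/8 ≈ 0.62500)
Y(l) = 5 - l
m = -5 (m = -3 - 1*2 = -3 - 2 = -5)
B(R) = -1 + R/5 (B(R) = (R - 5)/(R + (5 - R)) = (-5 + R)/5 = (-5 + R)*(⅕) = -1 + R/5)
D(r, I) = (-1 + I + r/5)/(5/8 + r) (D(r, I) = (I + (-1 + r/5))/(r + 5/8) = (-1 + I + r/5)/(5/8 + r))
-1109 - D(48, 71) = -1109 - 8*(-5 + 48 + 5*71)/(5*(5 + 8*48)) = -1109 - 8*(-5 + 48 + 355)/(5*(5 + 384)) = -1109 - 8*398/(5*389) = -1109 - 1*3184/1945 = -1109 - 3184/1945 = -2160189/1945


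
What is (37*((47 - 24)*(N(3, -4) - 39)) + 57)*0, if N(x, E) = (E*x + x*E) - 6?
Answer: 0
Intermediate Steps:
N(x, E) = -6 + 2*E*x (N(x, E) = (E*x + E*x) - 6 = 2*E*x - 6 = -6 + 2*E*x)
(37*((47 - 24)*(N(3, -4) - 39)) + 57)*0 = (37*((47 - 24)*((-6 + 2*(-4)*3) - 39)) + 57)*0 = (37*(23*((-6 - 24) - 39)) + 57)*0 = (37*(23*(-30 - 39)) + 57)*0 = (37*(23*(-69)) + 57)*0 = (37*(-1587) + 57)*0 = (-58719 + 57)*0 = -58662*0 = 0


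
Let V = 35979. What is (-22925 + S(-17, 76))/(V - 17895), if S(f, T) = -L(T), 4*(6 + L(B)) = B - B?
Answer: -22919/18084 ≈ -1.2674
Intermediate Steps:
L(B) = -6 (L(B) = -6 + (B - B)/4 = -6 + (¼)*0 = -6 + 0 = -6)
S(f, T) = 6 (S(f, T) = -1*(-6) = 6)
(-22925 + S(-17, 76))/(V - 17895) = (-22925 + 6)/(35979 - 17895) = -22919/18084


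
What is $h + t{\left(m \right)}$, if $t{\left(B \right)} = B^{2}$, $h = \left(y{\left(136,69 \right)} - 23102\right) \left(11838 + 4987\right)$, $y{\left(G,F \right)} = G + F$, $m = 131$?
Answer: $-385224864$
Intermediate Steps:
$y{\left(G,F \right)} = F + G$
$h = -385242025$ ($h = \left(\left(69 + 136\right) - 23102\right) \left(11838 + 4987\right) = \left(205 - 23102\right) 16825 = \left(-22897\right) 16825 = -385242025$)
$h + t{\left(m \right)} = -385242025 + 131^{2} = -385242025 + 17161 = -385224864$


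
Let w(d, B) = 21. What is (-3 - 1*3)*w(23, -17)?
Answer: -126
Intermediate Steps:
(-3 - 1*3)*w(23, -17) = (-3 - 1*3)*21 = (-3 - 3)*21 = -6*21 = -126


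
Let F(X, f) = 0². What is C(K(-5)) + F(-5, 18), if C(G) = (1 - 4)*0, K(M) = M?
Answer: 0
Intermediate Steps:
F(X, f) = 0
C(G) = 0 (C(G) = -3*0 = 0)
C(K(-5)) + F(-5, 18) = 0 + 0 = 0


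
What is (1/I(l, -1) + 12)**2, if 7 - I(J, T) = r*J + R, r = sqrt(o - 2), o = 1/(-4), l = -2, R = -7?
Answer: 6120667/42025 - 14844*I/42025 ≈ 145.64 - 0.35322*I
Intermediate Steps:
o = -1/4 ≈ -0.25000
r = 3*I/2 (r = sqrt(-1/4 - 2) = sqrt(-9/4) = 3*I/2 ≈ 1.5*I)
I(J, T) = 14 - 3*I*J/2 (I(J, T) = 7 - ((3*I/2)*J - 7) = 7 - (3*I*J/2 - 7) = 7 - (-7 + 3*I*J/2) = 7 + (7 - 3*I*J/2) = 14 - 3*I*J/2)
(1/I(l, -1) + 12)**2 = (1/(14 - 3/2*I*(-2)) + 12)**2 = (1/(14 + 3*I) + 12)**2 = ((14 - 3*I)/205 + 12)**2 = (12 + (14 - 3*I)/205)**2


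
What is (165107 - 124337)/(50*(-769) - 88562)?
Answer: -20385/63506 ≈ -0.32099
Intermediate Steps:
(165107 - 124337)/(50*(-769) - 88562) = 40770/(-38450 - 88562) = 40770/(-127012) = 40770*(-1/127012) = -20385/63506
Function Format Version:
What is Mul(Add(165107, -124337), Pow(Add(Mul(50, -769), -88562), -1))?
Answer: Rational(-20385, 63506) ≈ -0.32099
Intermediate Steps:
Mul(Add(165107, -124337), Pow(Add(Mul(50, -769), -88562), -1)) = Mul(40770, Pow(Add(-38450, -88562), -1)) = Mul(40770, Pow(-127012, -1)) = Mul(40770, Rational(-1, 127012)) = Rational(-20385, 63506)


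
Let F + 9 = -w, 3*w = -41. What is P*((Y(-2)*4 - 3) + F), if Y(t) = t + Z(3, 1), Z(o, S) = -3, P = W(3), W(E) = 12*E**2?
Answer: -1980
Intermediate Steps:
w = -41/3 (w = (1/3)*(-41) = -41/3 ≈ -13.667)
P = 108 (P = 12*3**2 = 12*9 = 108)
Y(t) = -3 + t (Y(t) = t - 3 = -3 + t)
F = 14/3 (F = -9 - 1*(-41/3) = -9 + 41/3 = 14/3 ≈ 4.6667)
P*((Y(-2)*4 - 3) + F) = 108*(((-3 - 2)*4 - 3) + 14/3) = 108*((-5*4 - 3) + 14/3) = 108*((-20 - 3) + 14/3) = 108*(-23 + 14/3) = 108*(-55/3) = -1980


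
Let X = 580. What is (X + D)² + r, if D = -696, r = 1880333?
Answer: 1893789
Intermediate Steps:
(X + D)² + r = (580 - 696)² + 1880333 = (-116)² + 1880333 = 13456 + 1880333 = 1893789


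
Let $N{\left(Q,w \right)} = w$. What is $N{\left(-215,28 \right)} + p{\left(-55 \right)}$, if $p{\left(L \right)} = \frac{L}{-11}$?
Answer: $33$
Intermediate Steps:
$p{\left(L \right)} = - \frac{L}{11}$ ($p{\left(L \right)} = L \left(- \frac{1}{11}\right) = - \frac{L}{11}$)
$N{\left(-215,28 \right)} + p{\left(-55 \right)} = 28 - -5 = 28 + 5 = 33$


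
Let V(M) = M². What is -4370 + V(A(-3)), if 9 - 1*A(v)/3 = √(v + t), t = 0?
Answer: -3668 - 162*I*√3 ≈ -3668.0 - 280.59*I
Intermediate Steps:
A(v) = 27 - 3*√v (A(v) = 27 - 3*√(v + 0) = 27 - 3*√v)
-4370 + V(A(-3)) = -4370 + (27 - 3*I*√3)²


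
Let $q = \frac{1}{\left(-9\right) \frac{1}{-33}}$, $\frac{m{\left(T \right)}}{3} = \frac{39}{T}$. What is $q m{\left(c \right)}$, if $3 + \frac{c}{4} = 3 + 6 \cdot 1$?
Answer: $\frac{143}{8} \approx 17.875$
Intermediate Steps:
$c = 24$ ($c = -12 + 4 \left(3 + 6 \cdot 1\right) = -12 + 4 \left(3 + 6\right) = -12 + 4 \cdot 9 = -12 + 36 = 24$)
$m{\left(T \right)} = \frac{117}{T}$ ($m{\left(T \right)} = 3 \frac{39}{T} = \frac{117}{T}$)
$q = \frac{11}{3}$ ($q = \frac{1}{\left(-9\right) \left(- \frac{1}{33}\right)} = \frac{1}{\frac{3}{11}} = \frac{11}{3} \approx 3.6667$)
$q m{\left(c \right)} = \frac{11 \cdot \frac{117}{24}}{3} = \frac{11 \cdot 117 \cdot \frac{1}{24}}{3} = \frac{11}{3} \cdot \frac{39}{8} = \frac{143}{8}$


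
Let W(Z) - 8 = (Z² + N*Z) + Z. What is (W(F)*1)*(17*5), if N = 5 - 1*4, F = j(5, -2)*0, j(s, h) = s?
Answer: 680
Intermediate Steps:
F = 0 (F = 5*0 = 0)
N = 1 (N = 5 - 4 = 1)
W(Z) = 8 + Z² + 2*Z (W(Z) = 8 + ((Z² + 1*Z) + Z) = 8 + ((Z² + Z) + Z) = 8 + ((Z + Z²) + Z) = 8 + (Z² + 2*Z) = 8 + Z² + 2*Z)
(W(F)*1)*(17*5) = ((8 + 0² + 2*0)*1)*(17*5) = ((8 + 0 + 0)*1)*85 = (8*1)*85 = 8*85 = 680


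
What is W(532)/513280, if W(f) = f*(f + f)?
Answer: 17689/16040 ≈ 1.1028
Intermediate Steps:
W(f) = 2*f² (W(f) = f*(2*f) = 2*f²)
W(532)/513280 = (2*532²)/513280 = (2*283024)*(1/513280) = 566048*(1/513280) = 17689/16040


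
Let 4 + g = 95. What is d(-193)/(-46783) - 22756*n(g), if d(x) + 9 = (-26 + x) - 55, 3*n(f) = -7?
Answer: 7452158485/140349 ≈ 53097.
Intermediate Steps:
g = 91 (g = -4 + 95 = 91)
n(f) = -7/3 (n(f) = (⅓)*(-7) = -7/3)
d(x) = -90 + x (d(x) = -9 + ((-26 + x) - 55) = -9 + (-81 + x) = -90 + x)
d(-193)/(-46783) - 22756*n(g) = (-90 - 193)/(-46783) - 22756/(1/(-7/3)) = -283*(-1/46783) - 22756/(-3/7) = 283/46783 - 22756*(-7/3) = 283/46783 + 159292/3 = 7452158485/140349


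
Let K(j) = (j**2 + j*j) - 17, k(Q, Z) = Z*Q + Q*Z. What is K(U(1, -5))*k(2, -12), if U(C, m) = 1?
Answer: 720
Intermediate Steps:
k(Q, Z) = 2*Q*Z (k(Q, Z) = Q*Z + Q*Z = 2*Q*Z)
K(j) = -17 + 2*j**2 (K(j) = (j**2 + j**2) - 17 = 2*j**2 - 17 = -17 + 2*j**2)
K(U(1, -5))*k(2, -12) = (-17 + 2*1**2)*(2*2*(-12)) = (-17 + 2*1)*(-48) = (-17 + 2)*(-48) = -15*(-48) = 720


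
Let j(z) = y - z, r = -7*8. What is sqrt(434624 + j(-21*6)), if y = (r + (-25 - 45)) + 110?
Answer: sqrt(434734) ≈ 659.34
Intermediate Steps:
r = -56
y = -16 (y = (-56 + (-25 - 45)) + 110 = (-56 - 70) + 110 = -126 + 110 = -16)
j(z) = -16 - z
sqrt(434624 + j(-21*6)) = sqrt(434624 + (-16 - (-21)*6)) = sqrt(434624 + (-16 - 1*(-126))) = sqrt(434624 + (-16 + 126)) = sqrt(434624 + 110) = sqrt(434734)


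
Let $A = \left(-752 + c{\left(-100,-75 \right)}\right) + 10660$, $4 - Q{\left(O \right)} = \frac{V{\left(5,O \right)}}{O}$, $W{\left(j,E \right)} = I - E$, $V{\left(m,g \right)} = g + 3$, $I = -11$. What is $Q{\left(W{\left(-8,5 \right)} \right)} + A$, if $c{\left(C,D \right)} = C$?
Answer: $\frac{156979}{16} \approx 9811.2$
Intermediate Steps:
$V{\left(m,g \right)} = 3 + g$
$W{\left(j,E \right)} = -11 - E$
$Q{\left(O \right)} = 4 - \frac{3 + O}{O}$
$A = 9808$ ($A = \left(-752 - 100\right) + 10660 = -852 + 10660 = 9808$)
$Q{\left(W{\left(-8,5 \right)} \right)} + A = \left(3 - \frac{3}{-11 - 5}\right) + 9808 = \left(3 - \frac{3}{-16}\right) + 9808 = \left(3 - - \frac{3}{16}\right) + 9808 = \left(3 + \frac{3}{16}\right) + 9808 = \frac{51}{16} + 9808 = \frac{156979}{16}$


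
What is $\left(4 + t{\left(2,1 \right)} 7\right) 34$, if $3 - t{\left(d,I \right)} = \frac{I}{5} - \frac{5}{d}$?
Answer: $\frac{6987}{5} \approx 1397.4$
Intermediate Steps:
$t{\left(d,I \right)} = 3 + \frac{5}{d} - \frac{I}{5}$ ($t{\left(d,I \right)} = 3 - \left(\frac{I}{5} - \frac{5}{d}\right) = 3 - \left(- \frac{5}{d} + \frac{I}{5}\right) = 3 + \frac{5}{d} - \frac{I}{5}$)
$\left(4 + t{\left(2,1 \right)} 7\right) 34 = \left(4 + \left(3 + \frac{5}{2} - \frac{1}{5}\right) 7\right) 34 = \left(4 + \frac{53}{10} \cdot 7\right) 34 = \left(4 + \frac{371}{10}\right) 34 = \frac{411}{10} \cdot 34 = \frac{6987}{5}$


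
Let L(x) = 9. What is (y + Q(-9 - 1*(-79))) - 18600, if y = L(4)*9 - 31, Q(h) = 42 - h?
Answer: -18578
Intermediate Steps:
y = 50 (y = 9*9 - 31 = 81 - 31 = 50)
(y + Q(-9 - 1*(-79))) - 18600 = (50 + (42 - (-9 - 1*(-79)))) - 18600 = (50 + (42 - (-9 + 79))) - 18600 = (50 + (42 - 1*70)) - 18600 = (50 + (42 - 70)) - 18600 = (50 - 28) - 18600 = 22 - 18600 = -18578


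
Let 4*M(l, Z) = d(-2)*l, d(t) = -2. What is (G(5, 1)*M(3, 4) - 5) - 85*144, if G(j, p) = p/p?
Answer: -24493/2 ≈ -12247.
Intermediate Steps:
G(j, p) = 1
M(l, Z) = -l/2 (M(l, Z) = (-2*l)/4 = -l/2)
(G(5, 1)*M(3, 4) - 5) - 85*144 = (1*(-½*3) - 5) - 85*144 = (1*(-3/2) - 5) - 12240 = (-3/2 - 5) - 12240 = -13/2 - 12240 = -24493/2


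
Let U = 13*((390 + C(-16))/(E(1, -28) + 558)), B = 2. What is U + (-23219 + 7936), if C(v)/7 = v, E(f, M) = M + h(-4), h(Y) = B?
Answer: -4063471/266 ≈ -15276.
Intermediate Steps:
h(Y) = 2
E(f, M) = 2 + M (E(f, M) = M + 2 = 2 + M)
C(v) = 7*v
U = 1807/266 (U = 13*((390 + 7*(-16))/((2 - 28) + 558)) = 13*((390 - 112)/(-26 + 558)) = 13*(278/532) = 13*(278*(1/532)) = 13*(139/266) = 1807/266 ≈ 6.7932)
U + (-23219 + 7936) = 1807/266 + (-23219 + 7936) = 1807/266 - 15283 = -4063471/266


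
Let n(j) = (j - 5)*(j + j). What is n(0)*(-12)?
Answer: 0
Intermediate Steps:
n(j) = 2*j*(-5 + j) (n(j) = (-5 + j)*(2*j) = 2*j*(-5 + j))
n(0)*(-12) = (2*0*(-5 + 0))*(-12) = (2*0*(-5))*(-12) = 0*(-12) = 0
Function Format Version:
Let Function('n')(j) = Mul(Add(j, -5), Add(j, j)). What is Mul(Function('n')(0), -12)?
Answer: 0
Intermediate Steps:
Function('n')(j) = Mul(2, j, Add(-5, j)) (Function('n')(j) = Mul(Add(-5, j), Mul(2, j)) = Mul(2, j, Add(-5, j)))
Mul(Function('n')(0), -12) = Mul(Mul(2, 0, Add(-5, 0)), -12) = Mul(Mul(2, 0, -5), -12) = Mul(0, -12) = 0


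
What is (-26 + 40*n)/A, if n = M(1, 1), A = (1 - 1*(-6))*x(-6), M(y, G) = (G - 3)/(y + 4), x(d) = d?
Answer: 1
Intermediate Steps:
M(y, G) = (-3 + G)/(4 + y)
A = -42 (A = (1 - 1*(-6))*(-6) = (1 + 6)*(-6) = 7*(-6) = -42)
n = -2/5 (n = (-3 + 1)/(4 + 1) = -2/5 ≈ -0.40000)
(-26 + 40*n)/A = (-26 + 40*(-2/5))/(-42) = (-26 - 16)*(-1/42) = -42*(-1/42) = 1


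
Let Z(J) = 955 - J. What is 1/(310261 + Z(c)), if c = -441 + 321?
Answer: 1/311336 ≈ 3.2120e-6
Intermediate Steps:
c = -120
1/(310261 + Z(c)) = 1/(310261 + (955 - 1*(-120))) = 1/(310261 + (955 + 120)) = 1/(310261 + 1075) = 1/311336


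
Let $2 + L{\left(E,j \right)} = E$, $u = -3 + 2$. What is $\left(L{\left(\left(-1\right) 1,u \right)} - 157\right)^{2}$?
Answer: $25600$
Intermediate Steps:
$u = -1$
$L{\left(E,j \right)} = -2 + E$
$\left(L{\left(\left(-1\right) 1,u \right)} - 157\right)^{2} = \left(\left(-2 - 1\right) - 157\right)^{2} = \left(-3 - 157\right)^{2} = \left(-160\right)^{2} = 25600$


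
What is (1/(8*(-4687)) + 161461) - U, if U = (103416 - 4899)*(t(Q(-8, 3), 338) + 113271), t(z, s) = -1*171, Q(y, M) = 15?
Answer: -417784603017545/37496 ≈ -1.1142e+10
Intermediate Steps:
t(z, s) = -171
U = 11142272700 (U = (103416 - 4899)*(-171 + 113271) = 98517*113100 = 11142272700)
(1/(8*(-4687)) + 161461) - U = (1/(8*(-4687)) + 161461) - 1*11142272700 = (1/(-37496) + 161461) - 11142272700 = (-1/37496 + 161461) - 11142272700 = 6054141655/37496 - 11142272700 = -417784603017545/37496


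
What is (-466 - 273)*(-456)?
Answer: 336984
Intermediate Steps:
(-466 - 273)*(-456) = -739*(-456) = 336984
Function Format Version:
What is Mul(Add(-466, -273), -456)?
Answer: 336984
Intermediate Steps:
Mul(Add(-466, -273), -456) = Mul(-739, -456) = 336984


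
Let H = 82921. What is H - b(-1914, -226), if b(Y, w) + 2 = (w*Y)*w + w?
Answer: 97842613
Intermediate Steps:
b(Y, w) = -2 + w + Y*w² (b(Y, w) = -2 + ((w*Y)*w + w) = -2 + ((Y*w)*w + w) = -2 + (Y*w² + w) = -2 + (w + Y*w²) = -2 + w + Y*w²)
H - b(-1914, -226) = 82921 - (-2 - 226 - 1914*(-226)²) = 82921 - (-2 - 226 - 1914*51076) = 82921 - (-2 - 226 - 97759464) = 82921 - 1*(-97759692) = 82921 + 97759692 = 97842613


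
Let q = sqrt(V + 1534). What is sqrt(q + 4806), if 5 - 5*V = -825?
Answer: sqrt(4806 + 10*sqrt(17)) ≈ 69.622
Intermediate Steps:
V = 166 (V = 1 - 1/5*(-825) = 1 + 165 = 166)
q = 10*sqrt(17) (q = sqrt(166 + 1534) = sqrt(1700) = 10*sqrt(17) ≈ 41.231)
sqrt(q + 4806) = sqrt(10*sqrt(17) + 4806) = sqrt(4806 + 10*sqrt(17))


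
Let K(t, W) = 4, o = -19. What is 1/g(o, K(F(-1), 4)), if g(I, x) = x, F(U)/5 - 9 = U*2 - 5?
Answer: ¼ ≈ 0.25000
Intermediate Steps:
F(U) = 20 + 10*U (F(U) = 45 + 5*(U*2 - 5) = 45 + 5*(2*U - 5) = 45 + 5*(-5 + 2*U) = 45 + (-25 + 10*U) = 20 + 10*U)
1/g(o, K(F(-1), 4)) = 1/4 = ¼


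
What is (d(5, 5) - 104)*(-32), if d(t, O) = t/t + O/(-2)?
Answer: 3376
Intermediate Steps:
d(t, O) = 1 - O/2 (d(t, O) = 1 + O*(-½) = 1 - O/2)
(d(5, 5) - 104)*(-32) = ((1 - ½*5) - 104)*(-32) = ((1 - 5/2) - 104)*(-32) = (-3/2 - 104)*(-32) = -211/2*(-32) = 3376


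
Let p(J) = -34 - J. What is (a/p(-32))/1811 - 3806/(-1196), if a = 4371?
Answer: 1069702/541489 ≈ 1.9755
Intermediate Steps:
(a/p(-32))/1811 - 3806/(-1196) = (4371/(-34 - 1*(-32)))/1811 - 3806/(-1196) = (4371/(-34 + 32))*(1/1811) - 3806*(-1/1196) = (4371/(-2))*(1/1811) + 1903/598 = (4371*(-½))*(1/1811) + 1903/598 = -4371/2*1/1811 + 1903/598 = -4371/3622 + 1903/598 = 1069702/541489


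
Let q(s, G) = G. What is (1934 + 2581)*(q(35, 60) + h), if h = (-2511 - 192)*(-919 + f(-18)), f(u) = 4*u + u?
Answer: 12314152305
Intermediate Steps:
f(u) = 5*u
h = 2727327 (h = (-2511 - 192)*(-919 + 5*(-18)) = -2703*(-919 - 90) = -2703*(-1009) = 2727327)
(1934 + 2581)*(q(35, 60) + h) = (1934 + 2581)*(60 + 2727327) = 4515*2727387 = 12314152305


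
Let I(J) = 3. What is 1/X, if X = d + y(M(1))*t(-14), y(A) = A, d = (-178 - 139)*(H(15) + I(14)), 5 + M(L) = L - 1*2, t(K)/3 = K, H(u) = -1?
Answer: -1/382 ≈ -0.0026178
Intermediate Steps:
t(K) = 3*K
M(L) = -7 + L (M(L) = -5 + (L - 1*2) = -5 + (L - 2) = -5 + (-2 + L) = -7 + L)
d = -634 (d = (-178 - 139)*(-1 + 3) = -317*2 = -634)
X = -382 (X = -634 + (-7 + 1)*(3*(-14)) = -634 - 6*(-42) = -634 + 252 = -382)
1/X = 1/(-382) = -1/382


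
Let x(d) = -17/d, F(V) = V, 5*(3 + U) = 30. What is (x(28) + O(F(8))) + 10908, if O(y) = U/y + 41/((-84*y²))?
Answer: 58640119/5376 ≈ 10908.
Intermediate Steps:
U = 3 (U = -3 + (⅕)*30 = -3 + 6 = 3)
O(y) = 3/y - 41/(84*y²) (O(y) = 3/y + 41/((-84*y²)) = 3/y + 41*(-1/(84*y²)) = 3/y - 41/(84*y²))
(x(28) + O(F(8))) + 10908 = (-17/28 + (1/84)*(-41 + 252*8)/8²) + 10908 = (-17*1/28 + (1/84)*(1/64)*(-41 + 2016)) + 10908 = (-17/28 + (1/84)*(1/64)*1975) + 10908 = (-17/28 + 1975/5376) + 10908 = -1289/5376 + 10908 = 58640119/5376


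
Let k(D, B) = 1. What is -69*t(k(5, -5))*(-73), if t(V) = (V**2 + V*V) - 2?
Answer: 0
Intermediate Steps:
t(V) = -2 + 2*V**2 (t(V) = (V**2 + V**2) - 2 = 2*V**2 - 2 = -2 + 2*V**2)
-69*t(k(5, -5))*(-73) = -69*(-2 + 2*1**2)*(-73) = -69*(-2 + 2*1)*(-73) = -69*(-2 + 2)*(-73) = -69*0*(-73) = 0*(-73) = 0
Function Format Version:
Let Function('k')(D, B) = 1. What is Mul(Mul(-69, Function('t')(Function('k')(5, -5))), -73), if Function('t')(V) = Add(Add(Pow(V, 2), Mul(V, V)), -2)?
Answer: 0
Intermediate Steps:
Function('t')(V) = Add(-2, Mul(2, Pow(V, 2))) (Function('t')(V) = Add(Add(Pow(V, 2), Pow(V, 2)), -2) = Add(Mul(2, Pow(V, 2)), -2) = Add(-2, Mul(2, Pow(V, 2))))
Mul(Mul(-69, Function('t')(Function('k')(5, -5))), -73) = Mul(Mul(-69, Add(-2, Mul(2, Pow(1, 2)))), -73) = Mul(Mul(-69, Add(-2, Mul(2, 1))), -73) = Mul(Mul(-69, Add(-2, 2)), -73) = Mul(Mul(-69, 0), -73) = Mul(0, -73) = 0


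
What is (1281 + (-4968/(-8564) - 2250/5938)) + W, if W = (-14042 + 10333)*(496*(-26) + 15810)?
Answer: -68694467383732/6356629 ≈ -1.0807e+7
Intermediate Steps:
W = -10808026 (W = -3709*(-12896 + 15810) = -3709*2914 = -10808026)
(1281 + (-4968/(-8564) - 2250/5938)) + W = (1281 + (-4968/(-8564) - 2250/5938)) - 10808026 = (1281 + (-4968*(-1/8564) - 2250*1/5938)) - 10808026 = (1281 + (1242/2141 - 1125/2969)) - 10808026 = (1281 + 1278873/6356629) - 10808026 = 8144120622/6356629 - 10808026 = -68694467383732/6356629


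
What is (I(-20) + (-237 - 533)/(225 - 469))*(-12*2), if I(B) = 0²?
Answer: -4620/61 ≈ -75.738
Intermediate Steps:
I(B) = 0
(I(-20) + (-237 - 533)/(225 - 469))*(-12*2) = (0 + (-237 - 533)/(225 - 469))*(-12*2) = (0 - 770/(-244))*(-24) = (0 - 770*(-1/244))*(-24) = (0 + 385/122)*(-24) = (385/122)*(-24) = -4620/61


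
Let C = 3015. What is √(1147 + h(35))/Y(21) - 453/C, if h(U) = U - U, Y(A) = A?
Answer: -151/1005 + √1147/21 ≈ 1.4625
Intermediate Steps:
h(U) = 0
√(1147 + h(35))/Y(21) - 453/C = √(1147 + 0)/21 - 453/3015 = √1147*(1/21) - 453*1/3015 = √1147/21 - 151/1005 = -151/1005 + √1147/21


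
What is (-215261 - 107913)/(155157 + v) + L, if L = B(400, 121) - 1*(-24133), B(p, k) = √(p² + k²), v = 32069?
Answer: 2259000942/93613 + √174641 ≈ 24549.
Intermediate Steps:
B(p, k) = √(k² + p²)
L = 24133 + √174641 (L = √(121² + 400²) - 1*(-24133) = √(14641 + 160000) + 24133 = √174641 + 24133 = 24133 + √174641 ≈ 24551.)
(-215261 - 107913)/(155157 + v) + L = (-215261 - 107913)/(155157 + 32069) + (24133 + √174641) = -323174/187226 + (24133 + √174641) = -323174*1/187226 + (24133 + √174641) = -161587/93613 + (24133 + √174641) = 2259000942/93613 + √174641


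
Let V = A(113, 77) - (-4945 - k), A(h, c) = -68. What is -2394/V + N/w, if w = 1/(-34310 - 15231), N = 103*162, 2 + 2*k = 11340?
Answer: -4358878658595/5273 ≈ -8.2664e+8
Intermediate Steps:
k = 5669 (k = -1 + (1/2)*11340 = -1 + 5670 = 5669)
V = 10546 (V = -68 - (-4945 - 1*5669) = -68 - (-4945 - 5669) = -68 - 1*(-10614) = -68 + 10614 = 10546)
N = 16686
w = -1/49541 (w = 1/(-49541) = -1/49541 ≈ -2.0185e-5)
-2394/V + N/w = -2394/10546 + 16686/(-1/49541) = -2394*1/10546 + 16686*(-49541) = -1197/5273 - 826641126 = -4358878658595/5273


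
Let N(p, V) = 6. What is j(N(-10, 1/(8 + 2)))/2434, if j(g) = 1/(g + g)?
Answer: 1/29208 ≈ 3.4237e-5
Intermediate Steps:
j(g) = 1/(2*g)
j(N(-10, 1/(8 + 2)))/2434 = ((½)/6)/2434 = ((½)*(⅙))*(1/2434) = (1/12)*(1/2434) = 1/29208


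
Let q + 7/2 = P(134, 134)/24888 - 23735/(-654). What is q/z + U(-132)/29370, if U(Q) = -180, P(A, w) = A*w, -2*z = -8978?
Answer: 3984913205/2980497774738 ≈ 0.0013370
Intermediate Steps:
z = 4489 (z = -1/2*(-8978) = 4489)
q = 22728803/678198 (q = -7/2 + ((134*134)/24888 - 23735/(-654)) = -7/2 + (17956*(1/24888) - 23735*(-1/654)) = -7/2 + (4489/6222 + 23735/654) = -7/2 + 12551248/339099 = 22728803/678198 ≈ 33.514)
q/z + U(-132)/29370 = (22728803/678198)/4489 - 180/29370 = (22728803/678198)*(1/4489) - 180*1/29370 = 22728803/3044430822 - 6/979 = 3984913205/2980497774738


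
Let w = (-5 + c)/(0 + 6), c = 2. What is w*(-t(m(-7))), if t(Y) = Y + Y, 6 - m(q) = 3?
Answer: 3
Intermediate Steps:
m(q) = 3 (m(q) = 6 - 1*3 = 6 - 3 = 3)
t(Y) = 2*Y
w = -1/2 (w = (-5 + 2)/(0 + 6) = -3/6 = -3*1/6 = -1/2 ≈ -0.50000)
w*(-t(m(-7))) = -(-1)*2*3/2 = -(-1)*6/2 = -1/2*(-6) = 3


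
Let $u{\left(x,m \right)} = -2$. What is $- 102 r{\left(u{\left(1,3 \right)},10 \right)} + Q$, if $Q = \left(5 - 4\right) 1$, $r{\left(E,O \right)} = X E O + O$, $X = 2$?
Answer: $3061$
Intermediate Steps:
$r{\left(E,O \right)} = O + 2 E O$ ($r{\left(E,O \right)} = 2 E O + O = O + 2 E O$)
$Q = 1$ ($Q = 1 \cdot 1 = 1$)
$- 102 r{\left(u{\left(1,3 \right)},10 \right)} + Q = - 102 \cdot 10 \left(1 + 2 \left(-2\right)\right) + 1 = - 102 \cdot 10 \left(1 - 4\right) + 1 = - 102 \cdot 10 \left(-3\right) + 1 = \left(-102\right) \left(-30\right) + 1 = 3060 + 1 = 3061$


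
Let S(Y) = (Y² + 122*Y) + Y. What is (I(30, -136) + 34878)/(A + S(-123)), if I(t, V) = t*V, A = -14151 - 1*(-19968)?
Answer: 10266/1939 ≈ 5.2945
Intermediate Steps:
A = 5817 (A = -14151 + 19968 = 5817)
S(Y) = Y² + 123*Y
I(t, V) = V*t
(I(30, -136) + 34878)/(A + S(-123)) = (-136*30 + 34878)/(5817 - 123*(123 - 123)) = (-4080 + 34878)/(5817 - 123*0) = 30798/(5817 + 0) = 30798/5817 = 30798*(1/5817) = 10266/1939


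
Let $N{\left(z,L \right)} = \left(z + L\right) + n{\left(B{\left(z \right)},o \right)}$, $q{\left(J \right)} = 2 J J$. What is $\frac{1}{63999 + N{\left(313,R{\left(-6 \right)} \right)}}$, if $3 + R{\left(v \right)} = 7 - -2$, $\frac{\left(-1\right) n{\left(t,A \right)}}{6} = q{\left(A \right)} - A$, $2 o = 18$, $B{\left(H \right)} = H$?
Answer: $\frac{1}{63400} \approx 1.5773 \cdot 10^{-5}$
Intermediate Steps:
$q{\left(J \right)} = 2 J^{2}$
$o = 9$ ($o = \frac{1}{2} \cdot 18 = 9$)
$n{\left(t,A \right)} = - 12 A^{2} + 6 A$ ($n{\left(t,A \right)} = - 6 \left(2 A^{2} - A\right) = - 6 \left(- A + 2 A^{2}\right) = - 12 A^{2} + 6 A$)
$R{\left(v \right)} = 6$ ($R{\left(v \right)} = -3 + \left(7 - -2\right) = -3 + \left(7 + 2\right) = -3 + 9 = 6$)
$N{\left(z,L \right)} = -918 + L + z$ ($N{\left(z,L \right)} = \left(z + L\right) + 6 \cdot 9 \left(1 - 18\right) = \left(L + z\right) + 6 \cdot 9 \left(1 - 18\right) = \left(L + z\right) + 6 \cdot 9 \left(-17\right) = \left(L + z\right) - 918 = -918 + L + z$)
$\frac{1}{63999 + N{\left(313,R{\left(-6 \right)} \right)}} = \frac{1}{63999 + \left(-918 + 6 + 313\right)} = \frac{1}{63999 - 599} = \frac{1}{63400}$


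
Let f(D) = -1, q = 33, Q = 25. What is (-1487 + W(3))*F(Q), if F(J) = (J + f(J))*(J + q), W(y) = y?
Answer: -2065728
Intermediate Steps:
F(J) = (-1 + J)*(33 + J) (F(J) = (J - 1)*(J + 33) = (-1 + J)*(33 + J))
(-1487 + W(3))*F(Q) = (-1487 + 3)*(-33 + 25² + 32*25) = -1484*(-33 + 625 + 800) = -1484*1392 = -2065728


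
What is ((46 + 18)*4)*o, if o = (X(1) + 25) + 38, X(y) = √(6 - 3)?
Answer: 16128 + 256*√3 ≈ 16571.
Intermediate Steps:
X(y) = √3
o = 63 + √3 (o = (√3 + 25) + 38 = (25 + √3) + 38 = 63 + √3 ≈ 64.732)
((46 + 18)*4)*o = ((46 + 18)*4)*(63 + √3) = (64*4)*(63 + √3) = 256*(63 + √3) = 16128 + 256*√3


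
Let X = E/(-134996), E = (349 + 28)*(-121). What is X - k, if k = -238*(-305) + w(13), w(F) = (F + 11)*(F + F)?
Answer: -9883551527/134996 ≈ -73214.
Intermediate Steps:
E = -45617 (E = 377*(-121) = -45617)
w(F) = 2*F*(11 + F) (w(F) = (11 + F)*(2*F) = 2*F*(11 + F))
X = 45617/134996 (X = -45617/(-134996) = -45617*(-1/134996) = 45617/134996 ≈ 0.33791)
k = 73214 (k = -238*(-305) + 2*13*(11 + 13) = 72590 + 2*13*24 = 72590 + 624 = 73214)
X - k = 45617/134996 - 1*73214 = 45617/134996 - 73214 = -9883551527/134996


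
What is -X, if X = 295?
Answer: -295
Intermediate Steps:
-X = -1*295 = -295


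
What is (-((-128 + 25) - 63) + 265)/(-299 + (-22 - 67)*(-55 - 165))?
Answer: 431/19281 ≈ 0.022354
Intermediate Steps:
(-((-128 + 25) - 63) + 265)/(-299 + (-22 - 67)*(-55 - 165)) = (-(-103 - 63) + 265)/(-299 - 89*(-220)) = (-1*(-166) + 265)/(-299 + 19580) = (166 + 265)/19281 = 431*(1/19281) = 431/19281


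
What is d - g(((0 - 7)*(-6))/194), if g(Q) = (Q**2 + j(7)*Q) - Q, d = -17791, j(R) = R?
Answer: -167408182/9409 ≈ -17792.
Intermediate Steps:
g(Q) = Q**2 + 6*Q (g(Q) = (Q**2 + 7*Q) - Q = Q**2 + 6*Q)
d - g(((0 - 7)*(-6))/194) = -17791 - ((0 - 7)*(-6))/194*(6 + ((0 - 7)*(-6))/194) = -17791 - -7*(-6)*(1/194)*(6 - 7*(-6)*(1/194)) = -17791 - 42*(1/194)*(6 + 42*(1/194)) = -17791 - 21*(6 + 21/97)/97 = -17791 - 21*603/(97*97) = -17791 - 1*12663/9409 = -17791 - 12663/9409 = -167408182/9409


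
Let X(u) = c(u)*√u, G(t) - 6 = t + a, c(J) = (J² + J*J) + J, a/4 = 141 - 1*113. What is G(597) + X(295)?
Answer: 715 + 174345*√295 ≈ 2.9952e+6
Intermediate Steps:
a = 112 (a = 4*(141 - 1*113) = 4*(141 - 113) = 4*28 = 112)
c(J) = J + 2*J² (c(J) = (J² + J²) + J = 2*J² + J = J + 2*J²)
G(t) = 118 + t (G(t) = 6 + (t + 112) = 6 + (112 + t) = 118 + t)
X(u) = u^(3/2)*(1 + 2*u) (X(u) = (u*(1 + 2*u))*√u = u^(3/2)*(1 + 2*u))
G(597) + X(295) = (118 + 597) + 295^(3/2)*(1 + 2*295) = 715 + (295*√295)*(1 + 590) = 715 + (295*√295)*591 = 715 + 174345*√295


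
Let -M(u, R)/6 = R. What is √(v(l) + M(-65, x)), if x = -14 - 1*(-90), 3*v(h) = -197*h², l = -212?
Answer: 2*I*√6641502/3 ≈ 1718.1*I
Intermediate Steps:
v(h) = -197*h²/3 (v(h) = (-197*h²)/3 = -197*h²/3)
x = 76 (x = -14 + 90 = 76)
M(u, R) = -6*R
√(v(l) + M(-65, x)) = √(-197/3*(-212)² - 6*76) = √(-197/3*44944 - 456) = √(-8853968/3 - 456) = √(-8855336/3) = 2*I*√6641502/3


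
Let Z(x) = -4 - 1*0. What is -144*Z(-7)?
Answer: 576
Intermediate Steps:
Z(x) = -4 (Z(x) = -4 + 0 = -4)
-144*Z(-7) = -144*(-4) = 576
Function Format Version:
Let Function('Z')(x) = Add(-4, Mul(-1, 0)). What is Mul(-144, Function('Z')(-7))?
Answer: 576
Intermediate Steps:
Function('Z')(x) = -4 (Function('Z')(x) = Add(-4, 0) = -4)
Mul(-144, Function('Z')(-7)) = Mul(-144, -4) = 576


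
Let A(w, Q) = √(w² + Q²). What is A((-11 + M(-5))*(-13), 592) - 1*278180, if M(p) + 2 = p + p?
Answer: -278180 + √439865 ≈ -2.7752e+5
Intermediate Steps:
M(p) = -2 + 2*p (M(p) = -2 + (p + p) = -2 + 2*p)
A(w, Q) = √(Q² + w²)
A((-11 + M(-5))*(-13), 592) - 1*278180 = √(592² + ((-11 + (-2 + 2*(-5)))*(-13))²) - 1*278180 = √(350464 + ((-11 + (-2 - 10))*(-13))²) - 278180 = √(350464 + ((-11 - 12)*(-13))²) - 278180 = √(350464 + (-23*(-13))²) - 278180 = √(350464 + 299²) - 278180 = √(350464 + 89401) - 278180 = √439865 - 278180 = -278180 + √439865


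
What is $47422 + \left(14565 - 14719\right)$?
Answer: $47268$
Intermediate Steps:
$47422 + \left(14565 - 14719\right) = 47422 - 154 = 47268$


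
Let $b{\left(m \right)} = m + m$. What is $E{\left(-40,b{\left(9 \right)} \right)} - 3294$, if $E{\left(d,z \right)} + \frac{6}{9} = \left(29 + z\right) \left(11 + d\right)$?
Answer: $- \frac{13973}{3} \approx -4657.7$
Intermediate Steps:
$b{\left(m \right)} = 2 m$
$E{\left(d,z \right)} = - \frac{2}{3} + \left(11 + d\right) \left(29 + z\right)$ ($E{\left(d,z \right)} = - \frac{2}{3} + \left(29 + z\right) \left(11 + d\right) = - \frac{2}{3} + \left(11 + d\right) \left(29 + z\right)$)
$E{\left(-40,b{\left(9 \right)} \right)} - 3294 = \left(\frac{955}{3} + 11 \cdot 2 \cdot 9 + 29 \left(-40\right) - 40 \cdot 2 \cdot 9\right) - 3294 = \left(\frac{955}{3} + 11 \cdot 18 - 1160 - 720\right) - 3294 = \left(\frac{955}{3} + 198 - 1160 - 720\right) - 3294 = - \frac{4091}{3} - 3294 = - \frac{13973}{3}$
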